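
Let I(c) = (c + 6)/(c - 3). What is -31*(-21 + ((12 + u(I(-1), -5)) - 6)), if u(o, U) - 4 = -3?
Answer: 434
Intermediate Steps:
I(c) = (6 + c)/(-3 + c)
u(o, U) = 1 (u(o, U) = 4 - 3 = 1)
-31*(-21 + ((12 + u(I(-1), -5)) - 6)) = -31*(-21 + ((12 + 1) - 6)) = -31*(-21 + (13 - 6)) = -31*(-21 + 7) = -31*(-14) = 434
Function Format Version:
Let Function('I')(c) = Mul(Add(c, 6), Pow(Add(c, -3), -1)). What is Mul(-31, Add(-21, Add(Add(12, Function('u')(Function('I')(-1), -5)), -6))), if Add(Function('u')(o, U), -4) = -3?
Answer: 434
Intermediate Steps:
Function('I')(c) = Mul(Pow(Add(-3, c), -1), Add(6, c)) (Function('I')(c) = Mul(Add(6, c), Pow(Add(-3, c), -1)) = Mul(Pow(Add(-3, c), -1), Add(6, c)))
Function('u')(o, U) = 1 (Function('u')(o, U) = Add(4, -3) = 1)
Mul(-31, Add(-21, Add(Add(12, Function('u')(Function('I')(-1), -5)), -6))) = Mul(-31, Add(-21, Add(Add(12, 1), -6))) = Mul(-31, Add(-21, Add(13, -6))) = Mul(-31, Add(-21, 7)) = Mul(-31, -14) = 434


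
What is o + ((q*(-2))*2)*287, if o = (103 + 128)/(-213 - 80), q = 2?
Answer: -672959/293 ≈ -2296.8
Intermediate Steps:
o = -231/293 (o = 231/(-293) = 231*(-1/293) = -231/293 ≈ -0.78840)
o + ((q*(-2))*2)*287 = -231/293 + ((2*(-2))*2)*287 = -231/293 - 4*2*287 = -231/293 - 8*287 = -231/293 - 2296 = -672959/293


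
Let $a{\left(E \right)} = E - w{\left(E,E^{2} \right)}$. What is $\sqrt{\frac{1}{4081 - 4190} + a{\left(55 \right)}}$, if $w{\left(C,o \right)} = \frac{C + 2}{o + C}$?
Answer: $\frac{13 \sqrt{9165407790}}{167860} \approx 7.4143$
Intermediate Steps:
$w{\left(C,o \right)} = \frac{2 + C}{C + o}$
$a{\left(E \right)} = E - \frac{2 + E}{E + E^{2}}$
$\sqrt{\frac{1}{4081 - 4190} + a{\left(55 \right)}} = \sqrt{\frac{1}{4081 - 4190} + \frac{-2 - 55 + 55^{2} \left(1 + 55\right)}{55 \left(1 + 55\right)}} = \sqrt{\frac{1}{-109} + \frac{-2 - 55 + 3025 \cdot 56}{55 \cdot 56}} = \sqrt{- \frac{1}{109} + \frac{1}{55} \cdot \frac{1}{56} \left(-2 - 55 + 169400\right)} = \sqrt{- \frac{1}{109} + \frac{1}{55} \cdot \frac{1}{56} \cdot 169343} = \sqrt{- \frac{1}{109} + \frac{169343}{3080}} = \sqrt{\frac{18455307}{335720}} = \frac{13 \sqrt{9165407790}}{167860}$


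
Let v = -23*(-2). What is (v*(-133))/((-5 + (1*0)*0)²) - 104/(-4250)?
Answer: -519978/2125 ≈ -244.70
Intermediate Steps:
v = 46
(v*(-133))/((-5 + (1*0)*0)²) - 104/(-4250) = (46*(-133))/((-5 + (1*0)*0)²) - 104/(-4250) = -6118/(-5 + 0*0)² - 104*(-1/4250) = -6118/(-5 + 0)² + 52/2125 = -6118/((-5)²) + 52/2125 = -6118/25 + 52/2125 = -519978/2125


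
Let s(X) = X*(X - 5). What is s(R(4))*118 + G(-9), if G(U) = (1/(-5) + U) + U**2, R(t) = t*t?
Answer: 104199/5 ≈ 20840.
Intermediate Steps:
R(t) = t**2
s(X) = X*(-5 + X)
G(U) = -1/5 + U + U**2 (G(U) = (-1/5 + U) + U**2 = -1/5 + U + U**2)
s(R(4))*118 + G(-9) = (4**2*(-5 + 4**2))*118 + (-1/5 - 9 + (-9)**2) = (16*(-5 + 16))*118 + (-1/5 - 9 + 81) = (16*11)*118 + 359/5 = 176*118 + 359/5 = 20768 + 359/5 = 104199/5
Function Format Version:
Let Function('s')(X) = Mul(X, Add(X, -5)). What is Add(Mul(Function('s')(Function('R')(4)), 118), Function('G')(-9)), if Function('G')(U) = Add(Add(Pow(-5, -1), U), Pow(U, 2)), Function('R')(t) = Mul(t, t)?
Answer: Rational(104199, 5) ≈ 20840.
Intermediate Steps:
Function('R')(t) = Pow(t, 2)
Function('s')(X) = Mul(X, Add(-5, X))
Function('G')(U) = Add(Rational(-1, 5), U, Pow(U, 2)) (Function('G')(U) = Add(Add(Rational(-1, 5), U), Pow(U, 2)) = Add(Rational(-1, 5), U, Pow(U, 2)))
Add(Mul(Function('s')(Function('R')(4)), 118), Function('G')(-9)) = Add(Mul(Mul(Pow(4, 2), Add(-5, Pow(4, 2))), 118), Add(Rational(-1, 5), -9, Pow(-9, 2))) = Add(Mul(Mul(16, Add(-5, 16)), 118), Add(Rational(-1, 5), -9, 81)) = Add(Mul(Mul(16, 11), 118), Rational(359, 5)) = Add(Mul(176, 118), Rational(359, 5)) = Add(20768, Rational(359, 5)) = Rational(104199, 5)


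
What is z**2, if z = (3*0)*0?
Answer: 0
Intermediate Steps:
z = 0 (z = 0*0 = 0)
z**2 = 0**2 = 0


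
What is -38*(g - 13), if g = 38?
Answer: -950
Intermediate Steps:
-38*(g - 13) = -38*(38 - 13) = -38*25 = -950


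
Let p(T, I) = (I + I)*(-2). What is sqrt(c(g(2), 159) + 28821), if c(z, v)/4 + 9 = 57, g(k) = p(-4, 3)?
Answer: sqrt(29013) ≈ 170.33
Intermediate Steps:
p(T, I) = -4*I (p(T, I) = (2*I)*(-2) = -4*I)
g(k) = -12 (g(k) = -4*3 = -12)
c(z, v) = 192 (c(z, v) = -36 + 4*57 = -36 + 228 = 192)
sqrt(c(g(2), 159) + 28821) = sqrt(192 + 28821) = sqrt(29013)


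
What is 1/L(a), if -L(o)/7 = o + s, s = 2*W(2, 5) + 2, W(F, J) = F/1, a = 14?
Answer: -1/140 ≈ -0.0071429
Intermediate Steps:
W(F, J) = F (W(F, J) = 1*F = F)
s = 6 (s = 2*2 + 2 = 4 + 2 = 6)
L(o) = -42 - 7*o (L(o) = -7*(o + 6) = -7*(6 + o) = -42 - 7*o)
1/L(a) = 1/(-42 - 7*14) = 1/(-42 - 98) = 1/(-140) = -1/140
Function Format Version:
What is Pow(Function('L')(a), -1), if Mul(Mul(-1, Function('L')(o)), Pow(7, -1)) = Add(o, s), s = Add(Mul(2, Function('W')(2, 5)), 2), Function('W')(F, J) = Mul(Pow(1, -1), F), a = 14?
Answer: Rational(-1, 140) ≈ -0.0071429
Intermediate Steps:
Function('W')(F, J) = F (Function('W')(F, J) = Mul(1, F) = F)
s = 6 (s = Add(Mul(2, 2), 2) = Add(4, 2) = 6)
Function('L')(o) = Add(-42, Mul(-7, o)) (Function('L')(o) = Mul(-7, Add(o, 6)) = Mul(-7, Add(6, o)) = Add(-42, Mul(-7, o)))
Pow(Function('L')(a), -1) = Pow(Add(-42, Mul(-7, 14)), -1) = Pow(Add(-42, -98), -1) = Pow(-140, -1) = Rational(-1, 140)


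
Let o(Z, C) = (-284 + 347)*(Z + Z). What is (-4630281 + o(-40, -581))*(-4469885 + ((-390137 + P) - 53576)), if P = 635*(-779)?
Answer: 25069035057423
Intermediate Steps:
P = -494665
o(Z, C) = 126*Z (o(Z, C) = 63*(2*Z) = 126*Z)
(-4630281 + o(-40, -581))*(-4469885 + ((-390137 + P) - 53576)) = (-4630281 + 126*(-40))*(-4469885 + ((-390137 - 494665) - 53576)) = (-4630281 - 5040)*(-4469885 + (-884802 - 53576)) = -4635321*(-4469885 - 938378) = -4635321*(-5408263) = 25069035057423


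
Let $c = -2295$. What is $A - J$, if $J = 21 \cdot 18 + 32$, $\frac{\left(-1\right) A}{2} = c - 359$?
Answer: $4898$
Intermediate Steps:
$A = 5308$ ($A = - 2 \left(-2295 - 359\right) = \left(-2\right) \left(-2654\right) = 5308$)
$J = 410$ ($J = 378 + 32 = 410$)
$A - J = 5308 - 410 = 4898$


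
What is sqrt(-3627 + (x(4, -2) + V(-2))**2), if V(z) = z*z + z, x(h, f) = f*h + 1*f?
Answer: I*sqrt(3563) ≈ 59.691*I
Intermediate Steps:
x(h, f) = f + f*h (x(h, f) = f*h + f = f + f*h)
V(z) = z + z**2 (V(z) = z**2 + z = z + z**2)
sqrt(-3627 + (x(4, -2) + V(-2))**2) = sqrt(-3627 + (-2*(1 + 4) - 2*(1 - 2))**2) = sqrt(-3627 + (-2*5 - 2*(-1))**2) = sqrt(-3627 + (-10 + 2)**2) = sqrt(-3627 + (-8)**2) = sqrt(-3627 + 64) = sqrt(-3563) = I*sqrt(3563)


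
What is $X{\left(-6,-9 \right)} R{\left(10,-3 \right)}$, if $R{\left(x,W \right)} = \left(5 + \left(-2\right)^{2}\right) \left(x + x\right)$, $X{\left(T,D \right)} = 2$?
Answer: $360$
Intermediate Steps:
$R{\left(x,W \right)} = 18 x$ ($R{\left(x,W \right)} = \left(5 + 4\right) 2 x = 9 \cdot 2 x = 18 x$)
$X{\left(-6,-9 \right)} R{\left(10,-3 \right)} = 2 \cdot 18 \cdot 10 = 2 \cdot 180 = 360$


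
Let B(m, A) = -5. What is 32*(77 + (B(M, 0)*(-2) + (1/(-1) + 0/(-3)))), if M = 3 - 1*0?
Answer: 2752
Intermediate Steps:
M = 3 (M = 3 + 0 = 3)
32*(77 + (B(M, 0)*(-2) + (1/(-1) + 0/(-3)))) = 32*(77 + (-5*(-2) + (1/(-1) + 0/(-3)))) = 32*(77 + (10 + (1*(-1) + 0*(-⅓)))) = 32*(77 + (10 + (-1 + 0))) = 32*(77 + (10 - 1)) = 32*(77 + 9) = 32*86 = 2752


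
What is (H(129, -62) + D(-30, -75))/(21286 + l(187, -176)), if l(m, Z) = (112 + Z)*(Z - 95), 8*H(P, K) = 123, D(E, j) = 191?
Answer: 1651/309040 ≈ 0.0053423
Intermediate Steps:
H(P, K) = 123/8 (H(P, K) = (⅛)*123 = 123/8)
l(m, Z) = (-95 + Z)*(112 + Z) (l(m, Z) = (112 + Z)*(-95 + Z) = (-95 + Z)*(112 + Z))
(H(129, -62) + D(-30, -75))/(21286 + l(187, -176)) = (123/8 + 191)/(21286 + (-10640 + (-176)² + 17*(-176))) = 1651/(8*(21286 + (-10640 + 30976 - 2992))) = 1651/(8*(21286 + 17344)) = (1651/8)/38630 = (1651/8)*(1/38630) = 1651/309040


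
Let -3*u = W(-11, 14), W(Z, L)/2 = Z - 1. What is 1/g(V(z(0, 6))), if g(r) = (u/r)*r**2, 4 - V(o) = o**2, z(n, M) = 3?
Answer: -1/40 ≈ -0.025000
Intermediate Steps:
W(Z, L) = -2 + 2*Z (W(Z, L) = 2*(Z - 1) = 2*(-1 + Z) = -2 + 2*Z)
u = 8 (u = -(-2 + 2*(-11))/3 = -(-2 - 22)/3 = -1/3*(-24) = 8)
V(o) = 4 - o**2
g(r) = 8*r (g(r) = (8/r)*r**2 = 8*r)
1/g(V(z(0, 6))) = 1/(8*(4 - 1*3**2)) = 1/(8*(4 - 1*9)) = 1/(8*(4 - 9)) = 1/(8*(-5)) = 1/(-40) = -1/40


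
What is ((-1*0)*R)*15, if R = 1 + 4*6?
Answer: 0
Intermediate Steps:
R = 25 (R = 1 + 24 = 25)
((-1*0)*R)*15 = (-1*0*25)*15 = (0*25)*15 = 0*15 = 0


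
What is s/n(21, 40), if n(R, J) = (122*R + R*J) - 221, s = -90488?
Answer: -90488/3181 ≈ -28.446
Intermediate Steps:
n(R, J) = -221 + 122*R + J*R (n(R, J) = (122*R + J*R) - 221 = -221 + 122*R + J*R)
s/n(21, 40) = -90488/(-221 + 122*21 + 40*21) = -90488/(-221 + 2562 + 840) = -90488/3181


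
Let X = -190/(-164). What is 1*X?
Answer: 95/82 ≈ 1.1585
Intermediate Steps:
X = 95/82 (X = -190*(-1/164) = 95/82 ≈ 1.1585)
1*X = 1*(95/82) = 95/82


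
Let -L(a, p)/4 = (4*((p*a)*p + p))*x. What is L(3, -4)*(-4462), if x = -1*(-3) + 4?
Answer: 21988736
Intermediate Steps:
x = 7 (x = 3 + 4 = 7)
L(a, p) = -112*p - 112*a*p² (L(a, p) = -4*4*((p*a)*p + p)*7 = -4*4*((a*p)*p + p)*7 = -4*4*(a*p² + p)*7 = -4*4*(p + a*p²)*7 = -4*(4*p + 4*a*p²)*7 = -4*(28*p + 28*a*p²) = -112*p - 112*a*p²)
L(3, -4)*(-4462) = -112*(-4)*(1 + 3*(-4))*(-4462) = -112*(-4)*(1 - 12)*(-4462) = -112*(-4)*(-11)*(-4462) = -4928*(-4462) = 21988736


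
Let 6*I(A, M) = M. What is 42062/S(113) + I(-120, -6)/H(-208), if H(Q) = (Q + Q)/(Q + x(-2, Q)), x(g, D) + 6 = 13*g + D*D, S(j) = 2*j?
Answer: 850663/2938 ≈ 289.54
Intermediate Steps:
I(A, M) = M/6
x(g, D) = -6 + D² + 13*g (x(g, D) = -6 + (13*g + D*D) = -6 + (13*g + D²) = -6 + (D² + 13*g) = -6 + D² + 13*g)
H(Q) = 2*Q/(-32 + Q + Q²) (H(Q) = (Q + Q)/(Q + (-6 + Q² + 13*(-2))) = (2*Q)/(Q + (-6 + Q² - 26)) = (2*Q)/(Q + (-32 + Q²)) = (2*Q)/(-32 + Q + Q²) = 2*Q/(-32 + Q + Q²))
42062/S(113) + I(-120, -6)/H(-208) = 42062/((2*113)) + ((⅙)*(-6))/((2*(-208)/(-32 - 208 + (-208)²))) = 42062/226 - 1/(2*(-208)/(-32 - 208 + 43264)) = 42062*(1/226) - 1/(2*(-208)/43024) = 21031/113 - 1/(2*(-208)*(1/43024)) = 21031/113 - 1/(-26/2689) = 21031/113 - 1*(-2689/26) = 21031/113 + 2689/26 = 850663/2938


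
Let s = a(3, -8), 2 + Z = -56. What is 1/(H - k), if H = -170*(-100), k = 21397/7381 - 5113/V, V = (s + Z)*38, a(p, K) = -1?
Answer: 16548202/281233722873 ≈ 5.8841e-5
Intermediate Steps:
Z = -58 (Z = -2 - 56 = -58)
s = -1
V = -2242 (V = (-1 - 58)*38 = -59*38 = -2242)
k = 85711127/16548202 (k = 21397/7381 - 5113/(-2242) = 21397*(1/7381) - 5113*(-1/2242) = 21397/7381 + 5113/2242 = 85711127/16548202 ≈ 5.1795)
H = 17000
1/(H - k) = 1/(17000 - 1*85711127/16548202) = 1/(17000 - 85711127/16548202) = 1/(281233722873/16548202) = 16548202/281233722873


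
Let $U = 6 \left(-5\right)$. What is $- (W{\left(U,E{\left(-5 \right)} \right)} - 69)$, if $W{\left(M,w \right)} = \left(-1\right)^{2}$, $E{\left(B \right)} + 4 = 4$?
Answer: $68$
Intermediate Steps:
$U = -30$
$E{\left(B \right)} = 0$ ($E{\left(B \right)} = -4 + 4 = 0$)
$W{\left(M,w \right)} = 1$
$- (W{\left(U,E{\left(-5 \right)} \right)} - 69) = - (1 - 69) = \left(-1\right) \left(-68\right) = 68$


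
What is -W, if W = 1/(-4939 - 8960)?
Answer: 1/13899 ≈ 7.1948e-5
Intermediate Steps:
W = -1/13899 (W = 1/(-13899) = -1/13899 ≈ -7.1948e-5)
-W = -1*(-1/13899) = 1/13899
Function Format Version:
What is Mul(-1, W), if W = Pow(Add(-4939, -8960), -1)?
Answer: Rational(1, 13899) ≈ 7.1948e-5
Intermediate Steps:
W = Rational(-1, 13899) (W = Pow(-13899, -1) = Rational(-1, 13899) ≈ -7.1948e-5)
Mul(-1, W) = Mul(-1, Rational(-1, 13899)) = Rational(1, 13899)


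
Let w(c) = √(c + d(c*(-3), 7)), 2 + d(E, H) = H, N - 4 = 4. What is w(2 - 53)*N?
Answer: 8*I*√46 ≈ 54.259*I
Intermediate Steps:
N = 8 (N = 4 + 4 = 8)
d(E, H) = -2 + H
w(c) = √(5 + c) (w(c) = √(c + (-2 + 7)) = √(c + 5) = √(5 + c))
w(2 - 53)*N = √(5 + (2 - 53))*8 = √(5 - 51)*8 = √(-46)*8 = (I*√46)*8 = 8*I*√46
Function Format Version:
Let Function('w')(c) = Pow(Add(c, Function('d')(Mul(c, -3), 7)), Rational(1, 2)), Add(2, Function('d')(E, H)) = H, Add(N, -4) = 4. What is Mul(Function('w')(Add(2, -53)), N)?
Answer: Mul(8, I, Pow(46, Rational(1, 2))) ≈ Mul(54.259, I)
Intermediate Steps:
N = 8 (N = Add(4, 4) = 8)
Function('d')(E, H) = Add(-2, H)
Function('w')(c) = Pow(Add(5, c), Rational(1, 2)) (Function('w')(c) = Pow(Add(c, Add(-2, 7)), Rational(1, 2)) = Pow(Add(c, 5), Rational(1, 2)) = Pow(Add(5, c), Rational(1, 2)))
Mul(Function('w')(Add(2, -53)), N) = Mul(Pow(Add(5, Add(2, -53)), Rational(1, 2)), 8) = Mul(Pow(Add(5, -51), Rational(1, 2)), 8) = Mul(Pow(-46, Rational(1, 2)), 8) = Mul(Mul(I, Pow(46, Rational(1, 2))), 8) = Mul(8, I, Pow(46, Rational(1, 2)))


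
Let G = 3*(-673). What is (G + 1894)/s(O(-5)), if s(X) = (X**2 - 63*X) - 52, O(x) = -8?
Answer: -125/516 ≈ -0.24225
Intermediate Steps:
G = -2019
s(X) = -52 + X**2 - 63*X
(G + 1894)/s(O(-5)) = (-2019 + 1894)/(-52 + (-8)**2 - 63*(-8)) = -125/(-52 + 64 + 504) = -125/516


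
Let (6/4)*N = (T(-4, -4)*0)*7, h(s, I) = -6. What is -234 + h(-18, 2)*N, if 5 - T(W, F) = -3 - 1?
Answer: -234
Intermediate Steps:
T(W, F) = 9 (T(W, F) = 5 - (-3 - 1) = 5 - 1*(-4) = 5 + 4 = 9)
N = 0 (N = 2*((9*0)*7)/3 = 2*(0*7)/3 = (⅔)*0 = 0)
-234 + h(-18, 2)*N = -234 - 6*0 = -234 + 0 = -234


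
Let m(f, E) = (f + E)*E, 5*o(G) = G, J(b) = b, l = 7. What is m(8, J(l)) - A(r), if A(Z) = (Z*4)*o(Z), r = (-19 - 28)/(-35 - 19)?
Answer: 380516/3645 ≈ 104.39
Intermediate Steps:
o(G) = G/5
m(f, E) = E*(E + f) (m(f, E) = (E + f)*E = E*(E + f))
r = 47/54 (r = -47/(-54) = -47*(-1/54) = 47/54 ≈ 0.87037)
A(Z) = 4*Z²/5 (A(Z) = (Z*4)*(Z/5) = (4*Z)*(Z/5) = 4*Z²/5)
m(8, J(l)) - A(r) = 7*(7 + 8) - 4*(47/54)²/5 = 7*15 - 4*2209/(5*2916) = 105 - 1*2209/3645 = 105 - 2209/3645 = 380516/3645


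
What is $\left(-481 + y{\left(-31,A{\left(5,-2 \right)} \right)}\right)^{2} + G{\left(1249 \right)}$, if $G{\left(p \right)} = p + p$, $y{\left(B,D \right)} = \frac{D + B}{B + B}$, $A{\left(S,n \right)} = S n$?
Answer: $\frac{896510273}{3844} \approx 2.3322 \cdot 10^{5}$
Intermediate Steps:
$y{\left(B,D \right)} = \frac{B + D}{2 B}$
$G{\left(p \right)} = 2 p$
$\left(-481 + y{\left(-31,A{\left(5,-2 \right)} \right)}\right)^{2} + G{\left(1249 \right)} = \left(-481 + \frac{-31 + 5 \left(-2\right)}{2 \left(-31\right)}\right)^{2} + 2 \cdot 1249 = \left(-481 + \frac{1}{2} \left(- \frac{1}{31}\right) \left(-31 - 10\right)\right)^{2} + 2498 = \left(-481 + \frac{1}{2} \left(- \frac{1}{31}\right) \left(-41\right)\right)^{2} + 2498 = \left(-481 + \frac{41}{62}\right)^{2} + 2498 = \left(- \frac{29781}{62}\right)^{2} + 2498 = \frac{886907961}{3844} + 2498 = \frac{896510273}{3844}$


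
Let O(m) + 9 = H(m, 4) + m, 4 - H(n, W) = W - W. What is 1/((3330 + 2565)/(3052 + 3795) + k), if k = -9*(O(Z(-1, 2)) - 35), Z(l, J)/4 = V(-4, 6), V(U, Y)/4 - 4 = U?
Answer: 6847/2470815 ≈ 0.0027712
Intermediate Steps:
V(U, Y) = 16 + 4*U
Z(l, J) = 0 (Z(l, J) = 4*(16 + 4*(-4)) = 4*(16 - 16) = 4*0 = 0)
H(n, W) = 4 (H(n, W) = 4 - (W - W) = 4 - 1*0 = 4 + 0 = 4)
O(m) = -5 + m (O(m) = -9 + (4 + m) = -5 + m)
k = 360 (k = -9*((-5 + 0) - 35) = -9*(-5 - 35) = -9*(-40) = 360)
1/((3330 + 2565)/(3052 + 3795) + k) = 1/((3330 + 2565)/(3052 + 3795) + 360) = 1/(5895/6847 + 360) = 1/(2470815/6847) = 6847/2470815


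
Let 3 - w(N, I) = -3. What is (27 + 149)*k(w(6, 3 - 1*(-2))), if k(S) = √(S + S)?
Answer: 352*√3 ≈ 609.68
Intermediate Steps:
w(N, I) = 6 (w(N, I) = 3 - 1*(-3) = 3 + 3 = 6)
k(S) = √2*√S (k(S) = √(2*S) = √2*√S)
(27 + 149)*k(w(6, 3 - 1*(-2))) = (27 + 149)*(√2*√6) = 176*(2*√3) = 352*√3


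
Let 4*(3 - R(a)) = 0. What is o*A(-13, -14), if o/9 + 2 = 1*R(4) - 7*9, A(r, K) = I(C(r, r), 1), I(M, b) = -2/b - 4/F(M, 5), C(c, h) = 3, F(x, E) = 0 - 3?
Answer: 372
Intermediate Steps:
F(x, E) = -3
R(a) = 3 (R(a) = 3 - 1/4*0 = 3 + 0 = 3)
I(M, b) = 4/3 - 2/b (I(M, b) = -2/b - 4/(-3) = -2/b - 4*(-1/3) = -2/b + 4/3 = 4/3 - 2/b)
A(r, K) = -2/3 (A(r, K) = 4/3 - 2/1 = 4/3 - 2*1 = 4/3 - 2 = -2/3)
o = -558 (o = -18 + 9*(1*3 - 7*9) = -18 + 9*(3 - 63) = -18 + 9*(-60) = -18 - 540 = -558)
o*A(-13, -14) = -558*(-2/3) = 372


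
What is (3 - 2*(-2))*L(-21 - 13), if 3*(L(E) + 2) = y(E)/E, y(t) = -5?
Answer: -1393/102 ≈ -13.657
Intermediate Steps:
L(E) = -2 - 5/(3*E) (L(E) = -2 + (-5/E)/3 = -2 - 5/(3*E))
(3 - 2*(-2))*L(-21 - 13) = (3 - 2*(-2))*(-2 - 5/(3*(-21 - 13))) = (3 + 4)*(-2 - 5/3/(-34)) = 7*(-2 - 5/3*(-1/34)) = 7*(-2 + 5/102) = 7*(-199/102) = -1393/102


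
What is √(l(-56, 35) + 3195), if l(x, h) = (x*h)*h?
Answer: I*√65405 ≈ 255.74*I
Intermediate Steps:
l(x, h) = x*h² (l(x, h) = (h*x)*h = x*h²)
√(l(-56, 35) + 3195) = √(-56*35² + 3195) = √(-56*1225 + 3195) = √(-68600 + 3195) = √(-65405) = I*√65405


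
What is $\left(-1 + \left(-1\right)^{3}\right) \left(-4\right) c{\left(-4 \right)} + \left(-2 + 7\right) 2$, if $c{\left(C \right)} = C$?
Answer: $-22$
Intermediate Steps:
$\left(-1 + \left(-1\right)^{3}\right) \left(-4\right) c{\left(-4 \right)} + \left(-2 + 7\right) 2 = \left(-1 + \left(-1\right)^{3}\right) \left(-4\right) \left(-4\right) + \left(-2 + 7\right) 2 = \left(-1 - 1\right) \left(-4\right) \left(-4\right) + 5 \cdot 2 = \left(-2\right) \left(-4\right) \left(-4\right) + 10 = 8 \left(-4\right) + 10 = -32 + 10 = -22$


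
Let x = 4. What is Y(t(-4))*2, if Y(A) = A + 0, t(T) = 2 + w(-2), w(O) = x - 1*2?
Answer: 8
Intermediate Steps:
w(O) = 2 (w(O) = 4 - 1*2 = 4 - 2 = 2)
t(T) = 4 (t(T) = 2 + 2 = 4)
Y(A) = A
Y(t(-4))*2 = 4*2 = 8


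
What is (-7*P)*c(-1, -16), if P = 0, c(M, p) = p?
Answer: 0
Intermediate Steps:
(-7*P)*c(-1, -16) = -7*0*(-16) = 0*(-16) = 0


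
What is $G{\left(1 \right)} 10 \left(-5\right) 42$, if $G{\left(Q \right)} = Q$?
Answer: $-2100$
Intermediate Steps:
$G{\left(1 \right)} 10 \left(-5\right) 42 = 1 \cdot 10 \left(-5\right) 42 = 1 \left(-50\right) 42 = \left(-50\right) 42 = -2100$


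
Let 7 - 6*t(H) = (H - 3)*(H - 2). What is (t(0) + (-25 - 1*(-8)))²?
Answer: 10201/36 ≈ 283.36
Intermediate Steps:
t(H) = 7/6 - (-3 + H)*(-2 + H)/6 (t(H) = 7/6 - (H - 3)*(H - 2)/6 = 7/6 - (-3 + H)*(-2 + H)/6)
(t(0) + (-25 - 1*(-8)))² = ((⅙ - ⅙*0² + (⅚)*0) + (-25 - 1*(-8)))² = ((⅙ - ⅙*0 + 0) + (-25 + 8))² = ((⅙ + 0 + 0) - 17)² = (⅙ - 17)² = (-101/6)² = 10201/36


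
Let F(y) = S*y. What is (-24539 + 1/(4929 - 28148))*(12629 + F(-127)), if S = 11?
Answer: -6399668343744/23219 ≈ -2.7562e+8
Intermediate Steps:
F(y) = 11*y
(-24539 + 1/(4929 - 28148))*(12629 + F(-127)) = (-24539 + 1/(4929 - 28148))*(12629 + 11*(-127)) = (-24539 + 1/(-23219))*(12629 - 1397) = (-24539 - 1/23219)*11232 = -569771042/23219*11232 = -6399668343744/23219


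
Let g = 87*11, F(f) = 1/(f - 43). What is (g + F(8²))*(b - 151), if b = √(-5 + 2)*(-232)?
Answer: -3034798/21 - 4662736*I*√3/21 ≈ -1.4451e+5 - 3.8458e+5*I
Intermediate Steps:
F(f) = 1/(-43 + f)
g = 957
b = -232*I*√3 (b = √(-3)*(-232) = (I*√3)*(-232) = -232*I*√3 ≈ -401.84*I)
(g + F(8²))*(b - 151) = (957 + 1/(-43 + 8²))*(-232*I*√3 - 151) = (957 + 1/(-43 + 64))*(-151 - 232*I*√3) = (957 + 1/21)*(-151 - 232*I*√3) = 20098*(-151 - 232*I*√3)/21 = -3034798/21 - 4662736*I*√3/21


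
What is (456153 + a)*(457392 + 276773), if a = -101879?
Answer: 260095571210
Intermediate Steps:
(456153 + a)*(457392 + 276773) = (456153 - 101879)*(457392 + 276773) = 354274*734165 = 260095571210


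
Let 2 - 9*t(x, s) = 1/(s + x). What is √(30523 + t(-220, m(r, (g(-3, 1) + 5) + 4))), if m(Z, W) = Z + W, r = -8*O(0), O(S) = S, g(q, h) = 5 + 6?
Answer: √109883602/60 ≈ 174.71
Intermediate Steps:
g(q, h) = 11
r = 0 (r = -8*0 = 0)
m(Z, W) = W + Z
t(x, s) = 2/9 - 1/(9*(s + x))
√(30523 + t(-220, m(r, (g(-3, 1) + 5) + 4))) = √(30523 + (-1 + 2*(((11 + 5) + 4) + 0) + 2*(-220))/(9*((((11 + 5) + 4) + 0) - 220))) = √(30523 + (-1 + 2*((16 + 4) + 0) - 440)/(9*(((16 + 4) + 0) - 220))) = √(30523 + (-1 + 2*(20 + 0) - 440)/(9*((20 + 0) - 220))) = √(30523 + (-1 + 2*20 - 440)/(9*(20 - 220))) = √(30523 + (⅑)*(-1 + 40 - 440)/(-200)) = √(30523 + (⅑)*(-1/200)*(-401)) = √(30523 + 401/1800) = √(54941801/1800) = √109883602/60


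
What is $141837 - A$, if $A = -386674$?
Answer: $528511$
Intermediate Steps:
$141837 - A = 141837 - -386674 = 141837 + 386674 = 528511$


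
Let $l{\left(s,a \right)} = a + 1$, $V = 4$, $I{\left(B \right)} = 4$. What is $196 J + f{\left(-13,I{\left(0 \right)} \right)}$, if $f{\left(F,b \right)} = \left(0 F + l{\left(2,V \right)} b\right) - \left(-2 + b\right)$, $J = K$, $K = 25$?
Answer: $4918$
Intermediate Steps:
$J = 25$
$l{\left(s,a \right)} = 1 + a$
$f{\left(F,b \right)} = 2 + 4 b$ ($f{\left(F,b \right)} = \left(0 F + \left(1 + 4\right) b\right) - \left(-2 + b\right) = \left(0 + 5 b\right) - \left(-2 + b\right) = 5 b - \left(-2 + b\right) = 2 + 4 b$)
$196 J + f{\left(-13,I{\left(0 \right)} \right)} = 196 \cdot 25 + \left(2 + 4 \cdot 4\right) = 4900 + \left(2 + 16\right) = 4900 + 18 = 4918$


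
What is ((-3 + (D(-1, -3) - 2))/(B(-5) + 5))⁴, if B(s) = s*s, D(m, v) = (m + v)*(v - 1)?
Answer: 14641/810000 ≈ 0.018075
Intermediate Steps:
D(m, v) = (-1 + v)*(m + v) (D(m, v) = (m + v)*(-1 + v) = (-1 + v)*(m + v))
B(s) = s²
((-3 + (D(-1, -3) - 2))/(B(-5) + 5))⁴ = ((-3 + (((-3)² - 1*(-1) - 1*(-3) - 1*(-3)) - 2))/((-5)² + 5))⁴ = ((-3 + ((9 + 1 + 3 + 3) - 2))/(25 + 5))⁴ = ((-3 + (16 - 2))/30)⁴ = ((-3 + 14)*(1/30))⁴ = (11*(1/30))⁴ = (11/30)⁴ = 14641/810000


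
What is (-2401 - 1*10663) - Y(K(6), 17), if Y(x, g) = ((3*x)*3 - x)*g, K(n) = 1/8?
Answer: -13081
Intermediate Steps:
K(n) = ⅛ (K(n) = 1*(⅛) = ⅛)
Y(x, g) = 8*g*x (Y(x, g) = (9*x - x)*g = (8*x)*g = 8*g*x)
(-2401 - 1*10663) - Y(K(6), 17) = (-2401 - 1*10663) - 8*17/8 = (-2401 - 10663) - 1*17 = -13064 - 17 = -13081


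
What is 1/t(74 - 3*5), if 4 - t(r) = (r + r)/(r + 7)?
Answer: 33/73 ≈ 0.45205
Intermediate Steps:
t(r) = 4 - 2*r/(7 + r) (t(r) = 4 - (r + r)/(r + 7) = 4 - 2*r/(7 + r))
1/t(74 - 3*5) = 1/(2*(14 + (74 - 3*5))/(7 + (74 - 3*5))) = 1/(2*(14 + (74 - 15))/(7 + (74 - 15))) = 1/(2*(14 + 59)/(7 + 59)) = 1/(2*73/66) = 1/(2*(1/66)*73) = 1/(73/33) = 33/73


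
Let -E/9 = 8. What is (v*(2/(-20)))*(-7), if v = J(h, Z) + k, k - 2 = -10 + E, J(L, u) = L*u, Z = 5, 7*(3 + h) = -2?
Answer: -135/2 ≈ -67.500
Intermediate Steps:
E = -72 (E = -9*8 = -72)
h = -23/7 (h = -3 + (⅐)*(-2) = -3 - 2/7 = -23/7 ≈ -3.2857)
k = -80 (k = 2 + (-10 - 72) = 2 - 82 = -80)
v = -675/7 (v = -23/7*5 - 80 = -115/7 - 80 = -675/7 ≈ -96.429)
(v*(2/(-20)))*(-7) = -1350/(7*(-20))*(-7) = -1350*(-1)/(7*20)*(-7) = -675/7*(-⅒)*(-7) = (135/14)*(-7) = -135/2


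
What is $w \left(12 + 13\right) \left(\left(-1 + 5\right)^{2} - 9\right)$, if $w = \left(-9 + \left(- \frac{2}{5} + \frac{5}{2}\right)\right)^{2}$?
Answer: $\frac{33327}{4} \approx 8331.8$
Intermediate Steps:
$w = \frac{4761}{100}$ ($w = \left(-9 + \left(\left(-2\right) \frac{1}{5} + 5 \cdot \frac{1}{2}\right)\right)^{2} = \left(-9 + \left(- \frac{2}{5} + \frac{5}{2}\right)\right)^{2} = \left(-9 + \frac{21}{10}\right)^{2} = \left(- \frac{69}{10}\right)^{2} = \frac{4761}{100} \approx 47.61$)
$w \left(12 + 13\right) \left(\left(-1 + 5\right)^{2} - 9\right) = \frac{4761 \left(12 + 13\right) \left(\left(-1 + 5\right)^{2} - 9\right)}{100} = \frac{4761 \cdot 25 \left(4^{2} - 9\right)}{100} = \frac{4761 \cdot 25 \left(16 - 9\right)}{100} = \frac{4761 \cdot 25 \cdot 7}{100} = \frac{4761}{100} \cdot 175 = \frac{33327}{4}$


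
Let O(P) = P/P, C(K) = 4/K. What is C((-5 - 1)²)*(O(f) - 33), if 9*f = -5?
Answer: -32/9 ≈ -3.5556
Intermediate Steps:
f = -5/9 (f = (⅑)*(-5) = -5/9 ≈ -0.55556)
O(P) = 1
C((-5 - 1)²)*(O(f) - 33) = (4/((-5 - 1)²))*(1 - 33) = (4/((-6)²))*(-32) = (4/36)*(-32) = (4*(1/36))*(-32) = (⅑)*(-32) = -32/9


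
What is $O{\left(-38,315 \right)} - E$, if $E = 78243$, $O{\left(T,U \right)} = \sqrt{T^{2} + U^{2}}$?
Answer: $-78243 + \sqrt{100669} \approx -77926.0$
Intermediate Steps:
$O{\left(-38,315 \right)} - E = \sqrt{\left(-38\right)^{2} + 315^{2}} - 78243 = \sqrt{1444 + 99225} - 78243 = \sqrt{100669} - 78243 = -78243 + \sqrt{100669}$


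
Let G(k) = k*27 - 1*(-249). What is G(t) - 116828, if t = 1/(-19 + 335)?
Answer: -36838937/316 ≈ -1.1658e+5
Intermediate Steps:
t = 1/316 ≈ 0.0031646
G(k) = 249 + 27*k (G(k) = 27*k + 249 = 249 + 27*k)
G(t) - 116828 = (249 + 27*(1/316)) - 116828 = (249 + 27/316) - 116828 = 78711/316 - 116828 = -36838937/316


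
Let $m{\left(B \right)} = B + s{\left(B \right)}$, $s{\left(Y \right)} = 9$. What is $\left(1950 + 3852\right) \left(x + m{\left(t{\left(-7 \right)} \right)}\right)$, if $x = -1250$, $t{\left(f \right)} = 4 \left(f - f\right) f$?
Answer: $-7200282$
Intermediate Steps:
$t{\left(f \right)} = 0$ ($t{\left(f \right)} = 4 \cdot 0 f = 0 f = 0$)
$m{\left(B \right)} = 9 + B$ ($m{\left(B \right)} = B + 9 = 9 + B$)
$\left(1950 + 3852\right) \left(x + m{\left(t{\left(-7 \right)} \right)}\right) = \left(1950 + 3852\right) \left(-1250 + \left(9 + 0\right)\right) = 5802 \left(-1250 + 9\right) = 5802 \left(-1241\right) = -7200282$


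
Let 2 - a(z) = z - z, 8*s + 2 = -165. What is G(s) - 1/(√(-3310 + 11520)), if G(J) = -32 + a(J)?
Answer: -30 - √8210/8210 ≈ -30.011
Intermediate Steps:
s = -167/8 (s = -¼ + (⅛)*(-165) = -¼ - 165/8 = -167/8 ≈ -20.875)
a(z) = 2 (a(z) = 2 - (z - z) = 2 - 1*0 = 2 + 0 = 2)
G(J) = -30 (G(J) = -32 + 2 = -30)
G(s) - 1/(√(-3310 + 11520)) = -30 - 1/(√(-3310 + 11520)) = -30 - 1/(√8210) = -30 - √8210/8210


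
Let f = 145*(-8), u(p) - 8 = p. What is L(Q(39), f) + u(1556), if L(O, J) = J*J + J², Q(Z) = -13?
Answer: 2692764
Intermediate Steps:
u(p) = 8 + p
f = -1160
L(O, J) = 2*J² (L(O, J) = J² + J² = 2*J²)
L(Q(39), f) + u(1556) = 2*(-1160)² + (8 + 1556) = 2*1345600 + 1564 = 2691200 + 1564 = 2692764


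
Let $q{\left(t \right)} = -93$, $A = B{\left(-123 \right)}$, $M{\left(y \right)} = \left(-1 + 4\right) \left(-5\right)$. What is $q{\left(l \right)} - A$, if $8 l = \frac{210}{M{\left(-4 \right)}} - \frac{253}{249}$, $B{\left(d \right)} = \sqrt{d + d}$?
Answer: $-93 - i \sqrt{246} \approx -93.0 - 15.684 i$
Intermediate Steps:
$M{\left(y \right)} = -15$ ($M{\left(y \right)} = 3 \left(-5\right) = -15$)
$B{\left(d \right)} = \sqrt{2} \sqrt{d}$ ($B{\left(d \right)} = \sqrt{2 d} = \sqrt{2} \sqrt{d}$)
$l = - \frac{3739}{1992}$ ($l = \frac{\frac{210}{-15} - \frac{253}{249}}{8} = \frac{210 \left(- \frac{1}{15}\right) - \frac{253}{249}}{8} = \frac{-14 - \frac{253}{249}}{8} = \frac{1}{8} \left(- \frac{3739}{249}\right) = - \frac{3739}{1992} \approx -1.877$)
$A = i \sqrt{246}$ ($A = \sqrt{2} \sqrt{-123} = \sqrt{2} i \sqrt{123} = i \sqrt{246} \approx 15.684 i$)
$q{\left(l \right)} - A = -93 - i \sqrt{246}$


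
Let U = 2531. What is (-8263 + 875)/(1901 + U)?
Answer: -1847/1108 ≈ -1.6670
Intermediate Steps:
(-8263 + 875)/(1901 + U) = (-8263 + 875)/(1901 + 2531) = -7388/4432 = -7388*1/4432 = -1847/1108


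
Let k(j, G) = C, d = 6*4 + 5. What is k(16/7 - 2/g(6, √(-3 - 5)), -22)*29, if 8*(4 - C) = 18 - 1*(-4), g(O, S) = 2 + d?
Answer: 145/4 ≈ 36.250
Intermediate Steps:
d = 29 (d = 24 + 5 = 29)
g(O, S) = 31 (g(O, S) = 2 + 29 = 31)
C = 5/4 (C = 4 - (18 - 1*(-4))/8 = 4 - (18 + 4)/8 = 4 - ⅛*22 = 4 - 11/4 = 5/4 ≈ 1.2500)
k(j, G) = 5/4
k(16/7 - 2/g(6, √(-3 - 5)), -22)*29 = (5/4)*29 = 145/4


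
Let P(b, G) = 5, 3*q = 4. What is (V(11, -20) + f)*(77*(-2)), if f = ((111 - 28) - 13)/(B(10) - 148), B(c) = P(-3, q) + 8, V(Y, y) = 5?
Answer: -18634/27 ≈ -690.15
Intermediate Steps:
q = 4/3 (q = (⅓)*4 = 4/3 ≈ 1.3333)
B(c) = 13 (B(c) = 5 + 8 = 13)
f = -14/27 (f = ((111 - 28) - 13)/(13 - 148) = (83 - 13)/(-135) = 70*(-1/135) = -14/27 ≈ -0.51852)
(V(11, -20) + f)*(77*(-2)) = (5 - 14/27)*(77*(-2)) = (121/27)*(-154) = -18634/27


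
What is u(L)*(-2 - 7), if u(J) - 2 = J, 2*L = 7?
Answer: -99/2 ≈ -49.500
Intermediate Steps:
L = 7/2 (L = (½)*7 = 7/2 ≈ 3.5000)
u(J) = 2 + J
u(L)*(-2 - 7) = (2 + 7/2)*(-2 - 7) = (11/2)*(-9) = -99/2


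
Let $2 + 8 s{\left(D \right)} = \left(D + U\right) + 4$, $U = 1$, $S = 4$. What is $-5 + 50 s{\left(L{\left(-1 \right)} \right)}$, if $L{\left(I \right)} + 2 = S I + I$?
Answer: $-30$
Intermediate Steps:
$L{\left(I \right)} = -2 + 5 I$ ($L{\left(I \right)} = -2 + \left(4 I + I\right) = -2 + 5 I$)
$s{\left(D \right)} = \frac{3}{8} + \frac{D}{8}$ ($s{\left(D \right)} = - \frac{1}{4} + \frac{\left(D + 1\right) + 4}{8} = - \frac{1}{4} + \frac{\left(1 + D\right) + 4}{8} = - \frac{1}{4} + \frac{5 + D}{8} = - \frac{1}{4} + \left(\frac{5}{8} + \frac{D}{8}\right) = \frac{3}{8} + \frac{D}{8}$)
$-5 + 50 s{\left(L{\left(-1 \right)} \right)} = -5 + 50 \left(\frac{3}{8} + \frac{-2 + 5 \left(-1\right)}{8}\right) = -5 + 50 \left(\frac{3}{8} + \frac{-2 - 5}{8}\right) = -5 + 50 \left(\frac{3}{8} + \frac{1}{8} \left(-7\right)\right) = -5 + 50 \left(\frac{3}{8} - \frac{7}{8}\right) = -5 + 50 \left(- \frac{1}{2}\right) = -5 - 25 = -30$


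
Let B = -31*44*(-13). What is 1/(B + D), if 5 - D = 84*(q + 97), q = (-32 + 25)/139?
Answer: 139/1333459 ≈ 0.00010424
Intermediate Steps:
B = 17732 (B = -1364*(-13) = 17732)
q = -7/139 (q = -7*1/139 = -7/139 ≈ -0.050360)
D = -1131289/139 (D = 5 - 84*(-7/139 + 97) = 5 - 84*13476/139 = 5 - 1*1131984/139 = 5 - 1131984/139 = -1131289/139 ≈ -8138.8)
1/(B + D) = 1/(17732 - 1131289/139) = 1/(1333459/139) = 139/1333459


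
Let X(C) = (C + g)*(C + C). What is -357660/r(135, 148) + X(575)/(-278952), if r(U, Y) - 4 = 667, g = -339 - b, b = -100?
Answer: -4167885280/7799033 ≈ -534.41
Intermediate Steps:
g = -239 (g = -339 - 1*(-100) = -339 + 100 = -239)
X(C) = 2*C*(-239 + C) (X(C) = (C - 239)*(C + C) = (-239 + C)*(2*C) = 2*C*(-239 + C))
r(U, Y) = 671 (r(U, Y) = 4 + 667 = 671)
-357660/r(135, 148) + X(575)/(-278952) = -357660/671 + (2*575*(-239 + 575))/(-278952) = -357660*1/671 + (2*575*336)*(-1/278952) = -357660/671 + 386400*(-1/278952) = -357660/671 - 16100/11623 = -4167885280/7799033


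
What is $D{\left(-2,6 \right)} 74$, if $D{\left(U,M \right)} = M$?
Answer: $444$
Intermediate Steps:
$D{\left(-2,6 \right)} 74 = 6 \cdot 74 = 444$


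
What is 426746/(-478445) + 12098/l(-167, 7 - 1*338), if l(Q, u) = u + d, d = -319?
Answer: -606561251/31098925 ≈ -19.504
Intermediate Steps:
l(Q, u) = -319 + u (l(Q, u) = u - 319 = -319 + u)
426746/(-478445) + 12098/l(-167, 7 - 1*338) = 426746/(-478445) + 12098/(-319 + (7 - 1*338)) = 426746*(-1/478445) + 12098/(-319 + (7 - 338)) = -426746/478445 + 12098/(-319 - 331) = -426746/478445 + 12098/(-650) = -426746/478445 + 12098*(-1/650) = -426746/478445 - 6049/325 = -606561251/31098925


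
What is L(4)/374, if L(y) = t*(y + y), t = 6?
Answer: 24/187 ≈ 0.12834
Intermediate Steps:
L(y) = 12*y (L(y) = 6*(y + y) = 6*(2*y) = 12*y)
L(4)/374 = (12*4)/374 = 48*(1/374) = 24/187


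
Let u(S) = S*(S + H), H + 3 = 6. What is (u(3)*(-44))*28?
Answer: -22176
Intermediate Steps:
H = 3 (H = -3 + 6 = 3)
u(S) = S*(3 + S) (u(S) = S*(S + 3) = S*(3 + S))
(u(3)*(-44))*28 = ((3*(3 + 3))*(-44))*28 = ((3*6)*(-44))*28 = (18*(-44))*28 = -792*28 = -22176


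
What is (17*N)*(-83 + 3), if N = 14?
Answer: -19040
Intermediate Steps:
(17*N)*(-83 + 3) = (17*14)*(-83 + 3) = 238*(-80) = -19040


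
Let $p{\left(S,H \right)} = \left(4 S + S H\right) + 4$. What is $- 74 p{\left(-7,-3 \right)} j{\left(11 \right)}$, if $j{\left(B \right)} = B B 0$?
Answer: $0$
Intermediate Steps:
$j{\left(B \right)} = 0$ ($j{\left(B \right)} = B^{2} \cdot 0 = 0$)
$p{\left(S,H \right)} = 4 + 4 S + H S$ ($p{\left(S,H \right)} = \left(4 S + H S\right) + 4 = 4 + 4 S + H S$)
$- 74 p{\left(-7,-3 \right)} j{\left(11 \right)} = - 74 \left(4 + 4 \left(-7\right) - -21\right) 0 = - 74 \left(4 - 28 + 21\right) 0 = \left(-74\right) \left(-3\right) 0 = 222 \cdot 0 = 0$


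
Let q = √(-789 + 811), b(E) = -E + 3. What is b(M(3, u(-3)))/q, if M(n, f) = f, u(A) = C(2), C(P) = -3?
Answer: 3*√22/11 ≈ 1.2792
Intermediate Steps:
u(A) = -3
b(E) = 3 - E
q = √22 ≈ 4.6904
b(M(3, u(-3)))/q = (3 - 1*(-3))/(√22) = (3 + 3)*(√22/22) = 6*(√22/22) = 3*√22/11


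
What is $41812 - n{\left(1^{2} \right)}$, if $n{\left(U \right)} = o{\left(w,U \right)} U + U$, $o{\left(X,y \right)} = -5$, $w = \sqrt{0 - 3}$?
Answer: $41816$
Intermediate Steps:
$w = i \sqrt{3}$ ($w = \sqrt{-3} = i \sqrt{3} \approx 1.732 i$)
$n{\left(U \right)} = - 4 U$ ($n{\left(U \right)} = - 5 U + U = - 4 U$)
$41812 - n{\left(1^{2} \right)} = 41812 - - 4 \cdot 1^{2} = 41812 - \left(-4\right) 1 = 41812 - -4 = 41812 + 4 = 41816$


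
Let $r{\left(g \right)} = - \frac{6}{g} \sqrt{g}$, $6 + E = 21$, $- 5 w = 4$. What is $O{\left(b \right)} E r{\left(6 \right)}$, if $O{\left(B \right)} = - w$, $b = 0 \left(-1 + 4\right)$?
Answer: $- 12 \sqrt{6} \approx -29.394$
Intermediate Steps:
$w = - \frac{4}{5}$ ($w = \left(- \frac{1}{5}\right) 4 = - \frac{4}{5} \approx -0.8$)
$E = 15$ ($E = -6 + 21 = 15$)
$b = 0$ ($b = 0 \cdot 3 = 0$)
$O{\left(B \right)} = \frac{4}{5}$ ($O{\left(B \right)} = \left(-1\right) \left(- \frac{4}{5}\right) = \frac{4}{5}$)
$r{\left(g \right)} = - \frac{6}{\sqrt{g}}$
$O{\left(b \right)} E r{\left(6 \right)} = \frac{4}{5} \cdot 15 \left(- \frac{6}{\sqrt{6}}\right) = 12 \left(- 6 \frac{\sqrt{6}}{6}\right) = 12 \left(- \sqrt{6}\right) = - 12 \sqrt{6}$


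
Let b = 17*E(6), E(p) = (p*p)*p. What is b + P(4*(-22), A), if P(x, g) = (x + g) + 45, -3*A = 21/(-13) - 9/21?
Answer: 330301/91 ≈ 3629.7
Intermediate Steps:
E(p) = p**3 (E(p) = p**2*p = p**3)
A = 62/91 (A = -(21/(-13) - 9/21)/3 = -(21*(-1/13) - 9*1/21)/3 = -(-21/13 - 3/7)/3 = -1/3*(-186/91) = 62/91 ≈ 0.68132)
P(x, g) = 45 + g + x (P(x, g) = (g + x) + 45 = 45 + g + x)
b = 3672 (b = 17*6**3 = 17*216 = 3672)
b + P(4*(-22), A) = 3672 + (45 + 62/91 + 4*(-22)) = 3672 + (45 + 62/91 - 88) = 3672 - 3851/91 = 330301/91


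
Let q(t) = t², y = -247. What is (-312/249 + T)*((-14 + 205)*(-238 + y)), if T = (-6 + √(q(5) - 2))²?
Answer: -443999555/83 + 1111620*√23 ≈ -18250.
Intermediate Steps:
T = (-6 + √23)² (T = (-6 + √(5² - 2))² = (-6 + √(25 - 2))² = (-6 + √23)² ≈ 1.4500)
(-312/249 + T)*((-14 + 205)*(-238 + y)) = (-312/249 + (6 - √23)²)*((-14 + 205)*(-238 - 247)) = (-312*1/249 + (6 - √23)²)*(191*(-485)) = (-104/83 + (6 - √23)²)*(-92635) = 9634040/83 - 92635*(6 - √23)²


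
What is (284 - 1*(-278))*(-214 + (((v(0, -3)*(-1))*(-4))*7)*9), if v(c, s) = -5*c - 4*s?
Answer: 1579220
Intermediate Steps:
(284 - 1*(-278))*(-214 + (((v(0, -3)*(-1))*(-4))*7)*9) = (284 - 1*(-278))*(-214 + ((((-5*0 - 4*(-3))*(-1))*(-4))*7)*9) = (284 + 278)*(-214 + ((((0 + 12)*(-1))*(-4))*7)*9) = 562*(-214 + (((12*(-1))*(-4))*7)*9) = 562*(-214 + (-12*(-4)*7)*9) = 562*(-214 + (48*7)*9) = 562*(-214 + 336*9) = 562*(-214 + 3024) = 562*2810 = 1579220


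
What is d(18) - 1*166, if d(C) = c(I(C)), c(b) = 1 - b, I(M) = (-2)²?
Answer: -169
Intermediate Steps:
I(M) = 4
d(C) = -3 (d(C) = 1 - 1*4 = 1 - 4 = -3)
d(18) - 1*166 = -3 - 1*166 = -3 - 166 = -169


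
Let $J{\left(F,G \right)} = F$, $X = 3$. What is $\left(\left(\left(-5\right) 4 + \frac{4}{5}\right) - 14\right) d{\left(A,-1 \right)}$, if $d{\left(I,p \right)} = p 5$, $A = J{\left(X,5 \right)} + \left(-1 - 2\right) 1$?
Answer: $166$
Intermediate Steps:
$A = 0$ ($A = 3 + \left(-1 - 2\right) 1 = 3 - 3 = 0$)
$d{\left(I,p \right)} = 5 p$
$\left(\left(\left(-5\right) 4 + \frac{4}{5}\right) - 14\right) d{\left(A,-1 \right)} = \left(\left(\left(-5\right) 4 + \frac{4}{5}\right) - 14\right) 5 \left(-1\right) = \left(\left(-20 + 4 \cdot \frac{1}{5}\right) - 14\right) \left(-5\right) = \left(\left(-20 + \frac{4}{5}\right) - 14\right) \left(-5\right) = \left(- \frac{96}{5} - 14\right) \left(-5\right) = \left(- \frac{166}{5}\right) \left(-5\right) = 166$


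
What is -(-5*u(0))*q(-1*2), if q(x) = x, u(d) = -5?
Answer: 50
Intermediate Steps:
-(-5*u(0))*q(-1*2) = -(-5*(-5))*(-1*2) = -25*(-2) = -1*(-50) = 50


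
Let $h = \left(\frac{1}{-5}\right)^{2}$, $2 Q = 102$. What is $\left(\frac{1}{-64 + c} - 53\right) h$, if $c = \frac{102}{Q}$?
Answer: $- \frac{3287}{1550} \approx -2.1206$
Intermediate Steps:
$Q = 51$ ($Q = \frac{1}{2} \cdot 102 = 51$)
$c = 2$ ($c = \frac{102}{51} = 102 \cdot \frac{1}{51} = 2$)
$h = \frac{1}{25}$ ($h = \left(- \frac{1}{5}\right)^{2} = \frac{1}{25} \approx 0.04$)
$\left(\frac{1}{-64 + c} - 53\right) h = \left(\frac{1}{-64 + 2} - 53\right) \frac{1}{25} = \left(\frac{1}{-62} - 53\right) \frac{1}{25} = \left(- \frac{1}{62} - 53\right) \frac{1}{25} = \left(- \frac{3287}{62}\right) \frac{1}{25} = - \frac{3287}{1550}$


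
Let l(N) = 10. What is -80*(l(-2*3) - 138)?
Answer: 10240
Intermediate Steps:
-80*(l(-2*3) - 138) = -80*(10 - 138) = -80*(-128) = 10240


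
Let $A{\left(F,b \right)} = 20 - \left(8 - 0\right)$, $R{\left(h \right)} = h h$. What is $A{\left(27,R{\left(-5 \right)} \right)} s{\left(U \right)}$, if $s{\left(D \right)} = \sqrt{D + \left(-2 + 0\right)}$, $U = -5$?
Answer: $12 i \sqrt{7} \approx 31.749 i$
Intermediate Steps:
$R{\left(h \right)} = h^{2}$
$A{\left(F,b \right)} = 12$ ($A{\left(F,b \right)} = 20 - \left(8 + 0\right) = 20 - 8 = 12$)
$s{\left(D \right)} = \sqrt{-2 + D}$ ($s{\left(D \right)} = \sqrt{D - 2} = \sqrt{-2 + D}$)
$A{\left(27,R{\left(-5 \right)} \right)} s{\left(U \right)} = 12 \sqrt{-2 - 5} = 12 \sqrt{-7} = 12 i \sqrt{7}$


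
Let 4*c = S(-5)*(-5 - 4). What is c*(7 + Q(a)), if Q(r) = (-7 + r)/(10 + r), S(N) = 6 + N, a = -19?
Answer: -89/4 ≈ -22.250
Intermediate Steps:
Q(r) = (-7 + r)/(10 + r)
c = -9/4 (c = ((6 - 5)*(-5 - 4))/4 = (1*(-9))/4 = (¼)*(-9) = -9/4 ≈ -2.2500)
c*(7 + Q(a)) = -9*(7 + (-7 - 19)/(10 - 19))/4 = -9*(7 - 26/(-9))/4 = -9*(7 - ⅑*(-26))/4 = -9*(7 + 26/9)/4 = -9/4*89/9 = -89/4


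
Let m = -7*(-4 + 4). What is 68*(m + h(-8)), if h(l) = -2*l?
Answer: 1088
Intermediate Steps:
m = 0 (m = -7*0 = 0)
68*(m + h(-8)) = 68*(0 - 2*(-8)) = 68*(0 + 16) = 68*16 = 1088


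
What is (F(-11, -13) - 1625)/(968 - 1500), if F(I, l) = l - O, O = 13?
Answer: 1651/532 ≈ 3.1034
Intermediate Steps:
F(I, l) = -13 + l (F(I, l) = l - 1*13 = l - 13 = -13 + l)
(F(-11, -13) - 1625)/(968 - 1500) = ((-13 - 13) - 1625)/(968 - 1500) = (-26 - 1625)/(-532) = -1651*(-1/532) = 1651/532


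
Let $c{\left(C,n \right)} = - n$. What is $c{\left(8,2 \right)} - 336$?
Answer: $-338$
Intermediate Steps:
$c{\left(8,2 \right)} - 336 = \left(-1\right) 2 - 336 = -2 - 336 = -338$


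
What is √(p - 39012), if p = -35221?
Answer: I*√74233 ≈ 272.46*I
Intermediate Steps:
√(p - 39012) = √(-35221 - 39012) = √(-74233) = I*√74233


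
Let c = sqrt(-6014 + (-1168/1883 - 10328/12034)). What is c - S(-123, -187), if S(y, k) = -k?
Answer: -187 + I*sqrt(772201860233076042)/11330011 ≈ -187.0 + 77.56*I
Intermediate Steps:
c = I*sqrt(772201860233076042)/11330011 (c = sqrt(-6014 + (-1168*1/1883 - 10328*1/12034)) = sqrt(-6014 + (-1168/1883 - 5164/6017)) = sqrt(-6014 - 16751668/11330011) = sqrt(-68155437822/11330011) = I*sqrt(772201860233076042)/11330011 ≈ 77.56*I)
c - S(-123, -187) = I*sqrt(772201860233076042)/11330011 - (-1)*(-187) = I*sqrt(772201860233076042)/11330011 - 1*187 = I*sqrt(772201860233076042)/11330011 - 187 = -187 + I*sqrt(772201860233076042)/11330011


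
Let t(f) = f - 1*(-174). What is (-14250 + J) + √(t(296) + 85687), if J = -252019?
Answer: -266269 + 3*√9573 ≈ -2.6598e+5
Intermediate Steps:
t(f) = 174 + f (t(f) = f + 174 = 174 + f)
(-14250 + J) + √(t(296) + 85687) = (-14250 - 252019) + √((174 + 296) + 85687) = -266269 + √(470 + 85687) = -266269 + √86157 = -266269 + 3*√9573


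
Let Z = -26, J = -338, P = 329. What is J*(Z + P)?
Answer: -102414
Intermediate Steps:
J*(Z + P) = -338*(-26 + 329) = -338*303 = -102414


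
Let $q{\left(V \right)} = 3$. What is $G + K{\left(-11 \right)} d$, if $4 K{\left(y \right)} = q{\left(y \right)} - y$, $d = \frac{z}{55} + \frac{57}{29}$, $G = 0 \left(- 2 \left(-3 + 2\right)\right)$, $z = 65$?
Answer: $\frac{3514}{319} \approx 11.016$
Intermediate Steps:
$G = 0$ ($G = 0 \left(\left(-2\right) \left(-1\right)\right) = 0 \cdot 2 = 0$)
$d = \frac{1004}{319}$ ($d = \frac{65}{55} + \frac{57}{29} = 65 \cdot \frac{1}{55} + 57 \cdot \frac{1}{29} = \frac{13}{11} + \frac{57}{29} = \frac{1004}{319} \approx 3.1473$)
$K{\left(y \right)} = \frac{3}{4} - \frac{y}{4}$ ($K{\left(y \right)} = \frac{3 - y}{4} = \frac{3}{4} - \frac{y}{4}$)
$G + K{\left(-11 \right)} d = 0 + \left(\frac{3}{4} - - \frac{11}{4}\right) \frac{1004}{319} = 0 + \left(\frac{3}{4} + \frac{11}{4}\right) \frac{1004}{319} = 0 + \frac{7}{2} \cdot \frac{1004}{319} = 0 + \frac{3514}{319} = \frac{3514}{319}$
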